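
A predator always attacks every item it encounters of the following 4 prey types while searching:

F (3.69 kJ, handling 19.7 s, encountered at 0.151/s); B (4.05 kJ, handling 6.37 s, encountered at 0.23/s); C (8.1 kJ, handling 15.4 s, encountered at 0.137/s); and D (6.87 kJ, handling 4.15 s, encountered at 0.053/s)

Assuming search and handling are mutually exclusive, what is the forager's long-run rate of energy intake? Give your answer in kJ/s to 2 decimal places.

R = Σλ_iE_i / (1 + Σλ_ih_i)
Numerator: 0.151×3.69 + 0.23×4.05 + 0.137×8.1 + 0.053×6.87 = 2.962
Denominator: 1 + 0.151×19.7 + 0.23×6.37 + 0.137×15.4 + 0.053×4.15 = 7.77
R = 2.962/7.77 = 0.3813 kJ/s

0.38 kJ/s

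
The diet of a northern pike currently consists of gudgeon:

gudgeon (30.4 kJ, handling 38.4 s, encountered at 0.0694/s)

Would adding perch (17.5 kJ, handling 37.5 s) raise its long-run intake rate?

No

Intake rate on the current diet: R = (0.0694×30.4) / (1 + 0.0694×38.4) = 2.11/3.665 = 0.5757 kJ/s.
perch: E/h = 17.5/37.5 = 0.4667 kJ/s.
0.4667 < 0.5757, so adding perch would lower the average — exclude it.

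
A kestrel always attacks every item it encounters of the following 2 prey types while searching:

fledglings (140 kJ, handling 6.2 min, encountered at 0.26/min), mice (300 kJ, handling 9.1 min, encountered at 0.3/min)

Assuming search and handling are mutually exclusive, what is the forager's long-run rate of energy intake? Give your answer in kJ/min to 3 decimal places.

23.662 kJ/min

Energy encountered per unit search time: 0.26×140 + 0.3×300 = 126.4 kJ/min.
Handling time per unit search time: 0.26×6.2 + 0.3×9.1 = 4.342.
Rate = 126.4/(1 + 4.342) = 23.66 kJ/min.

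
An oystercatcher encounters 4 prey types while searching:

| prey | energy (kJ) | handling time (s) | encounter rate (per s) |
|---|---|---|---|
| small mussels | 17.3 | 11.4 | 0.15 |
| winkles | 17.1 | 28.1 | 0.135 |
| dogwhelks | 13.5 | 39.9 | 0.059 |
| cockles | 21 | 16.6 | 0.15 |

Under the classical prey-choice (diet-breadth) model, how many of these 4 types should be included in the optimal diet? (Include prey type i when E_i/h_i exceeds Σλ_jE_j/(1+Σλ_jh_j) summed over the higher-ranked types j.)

E/h in descending order: small mussels 1.52, cockles 1.27, winkles 0.609, dogwhelks 0.338 kJ/s. The optimal diet is the largest prefix of this list for which every included type satisfies E_i/h_i > R on the types above it.
Rate on top 1: 0.9576. cockles: 1.27 > 0.9576 → include.
Rate on top 2: 1.105. winkles: 0.609 < 1.105 → exclude; stop.
Optimal diet: small mussels, cockles — 2 of 4 types.

2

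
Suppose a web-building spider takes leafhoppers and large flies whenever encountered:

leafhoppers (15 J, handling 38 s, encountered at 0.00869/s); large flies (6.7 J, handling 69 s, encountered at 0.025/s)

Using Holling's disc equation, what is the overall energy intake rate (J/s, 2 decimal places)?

0.10 J/s

Energy encountered per unit search time: 0.00869×15 + 0.025×6.7 = 0.2979 J/s.
Handling time per unit search time: 0.00869×38 + 0.025×69 = 2.055.
Rate = 0.2979/(1 + 2.055) = 0.09749 J/s.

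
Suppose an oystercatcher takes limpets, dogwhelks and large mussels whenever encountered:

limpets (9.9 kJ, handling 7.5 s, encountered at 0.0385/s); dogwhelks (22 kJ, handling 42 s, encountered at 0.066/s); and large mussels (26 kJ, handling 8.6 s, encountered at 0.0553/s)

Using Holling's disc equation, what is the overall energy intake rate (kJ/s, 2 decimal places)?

R = (0.0385×9.9 + 0.066×22 + 0.0553×26) / (1 + 0.0385×7.5 + 0.066×42 + 0.0553×8.6) = 3.271/4.536 = 0.7211 kJ/s.

0.72 kJ/s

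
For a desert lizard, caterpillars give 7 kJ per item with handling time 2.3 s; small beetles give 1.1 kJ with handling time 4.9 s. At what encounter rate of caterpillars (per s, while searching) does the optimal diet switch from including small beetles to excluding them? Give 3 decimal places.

At the threshold, the rate on caterpillars alone equals the profitability of small beetles: λ·7/(1 + λ·2.3) = 1.1/4.9 = 0.2245.
Rearranging, λ(7 − 0.2245×2.3) = 0.2245, so λ = 0.2245/6.484 = 0.03462 per s.

0.035 per s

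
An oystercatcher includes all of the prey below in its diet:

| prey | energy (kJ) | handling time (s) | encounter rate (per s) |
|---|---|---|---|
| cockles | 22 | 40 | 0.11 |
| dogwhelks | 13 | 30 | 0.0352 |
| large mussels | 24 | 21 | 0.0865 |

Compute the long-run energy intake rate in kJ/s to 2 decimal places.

0.60 kJ/s

R = Σλ_iE_i / (1 + Σλ_ih_i)
Numerator: 0.11×22 + 0.0352×13 + 0.0865×24 = 4.954
Denominator: 1 + 0.11×40 + 0.0352×30 + 0.0865×21 = 8.273
R = 4.954/8.273 = 0.5988 kJ/s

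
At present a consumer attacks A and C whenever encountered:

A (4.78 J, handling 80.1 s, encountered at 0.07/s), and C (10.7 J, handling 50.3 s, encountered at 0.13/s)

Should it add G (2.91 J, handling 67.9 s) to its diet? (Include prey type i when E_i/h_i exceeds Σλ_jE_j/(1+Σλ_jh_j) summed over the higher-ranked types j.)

No

Current rate: (0.07×4.78 + 0.13×10.7)/(1 + 0.07×80.1 + 0.13×50.3) = 0.1313 J/s.
Profitability of G: 2.91/67.9 = 0.04286 J/s.
0.04286 < 0.1313, so adding G would lower the average — exclude it.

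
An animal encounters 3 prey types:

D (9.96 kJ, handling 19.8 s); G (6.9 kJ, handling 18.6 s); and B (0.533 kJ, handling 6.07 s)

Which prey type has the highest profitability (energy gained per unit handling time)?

In descending order of E/h:
D: 9.96/19.8 = 0.503 kJ/s
G: 6.9/18.6 = 0.371 kJ/s
B: 0.533/6.07 = 0.0878 kJ/s

D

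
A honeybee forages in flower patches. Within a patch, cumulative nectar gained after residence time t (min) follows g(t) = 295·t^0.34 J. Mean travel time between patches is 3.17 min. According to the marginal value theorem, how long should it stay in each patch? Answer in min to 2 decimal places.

1.63 min

By the marginal value theorem, leave when the instantaneous gain rate g'(t) equals the habitat-wide average g(t)/(T + t).
g'(t) = 0.34·295·t^-0.66. Setting 0.34·295·t^-0.66 = 295·t^0.34/(3.17+t) gives 0.34(3.17+t) = t, so 0.66·t = 0.34×3.17.
t* = 0.34×3.17/0.66 = 1.633 min.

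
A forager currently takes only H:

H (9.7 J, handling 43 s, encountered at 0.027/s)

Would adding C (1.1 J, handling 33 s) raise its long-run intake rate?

No

Current rate: (0.027×9.7)/(1 + 0.027×43) = 0.1212 J/s.
Profitability of C: 1.1/33 = 0.03333 J/s.
Since 0.03333 < R, time spent handling C is better spent searching.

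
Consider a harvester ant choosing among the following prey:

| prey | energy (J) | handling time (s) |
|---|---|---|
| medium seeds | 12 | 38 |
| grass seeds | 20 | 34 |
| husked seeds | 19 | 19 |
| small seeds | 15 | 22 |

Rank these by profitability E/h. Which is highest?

In descending order of E/h:
husked seeds: 19/19 = 1 J/s
small seeds: 15/22 = 0.682 J/s
grass seeds: 20/34 = 0.588 J/s
medium seeds: 12/38 = 0.316 J/s

husked seeds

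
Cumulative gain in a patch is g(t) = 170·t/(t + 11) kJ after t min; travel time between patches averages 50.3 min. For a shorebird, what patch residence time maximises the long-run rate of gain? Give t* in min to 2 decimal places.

By the marginal value theorem, leave when the instantaneous gain rate g'(t) equals the habitat-wide average g(t)/(T + t).
g'(t) = 170·11/(t + 11)². Setting 170·11/(t+11)² = 170t/[(t+11)(50.3+t)] gives 11(50.3+t) = t(t+11), so t² = 11×50.3 = 553.3.
t* = √553.3 = 23.52 min.

23.52 min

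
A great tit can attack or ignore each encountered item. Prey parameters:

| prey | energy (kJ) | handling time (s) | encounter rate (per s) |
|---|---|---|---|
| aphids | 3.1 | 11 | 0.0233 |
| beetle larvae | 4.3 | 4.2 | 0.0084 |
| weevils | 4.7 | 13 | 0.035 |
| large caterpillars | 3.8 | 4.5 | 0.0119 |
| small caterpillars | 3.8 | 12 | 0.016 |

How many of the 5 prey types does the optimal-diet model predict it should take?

E/h in descending order: beetle larvae 1.02, large caterpillars 0.844, weevils 0.362, small caterpillars 0.317, aphids 0.282 kJ/s. The optimal diet is the largest prefix of this list for which every included type satisfies E_i/h_i > R on the types above it.
Rate on top 1: 0.03489. large caterpillars: 0.844 > 0.03489 → include.
Rate on top 2: 0.0747. weevils: 0.362 > 0.0747 → include.
Rate on top 3: 0.1592. small caterpillars: 0.317 > 0.1592 → include.
Rate on top 4: 0.1767. aphids: 0.282 > 0.1767 → include.
Optimal diet: beetle larvae, large caterpillars, weevils, small caterpillars, aphids — 5 of 5 types.

5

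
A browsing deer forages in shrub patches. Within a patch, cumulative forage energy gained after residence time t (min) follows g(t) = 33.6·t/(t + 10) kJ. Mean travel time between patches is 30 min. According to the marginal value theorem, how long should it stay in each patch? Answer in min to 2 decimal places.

Maximise g(t)/(T+t): set derivative to zero → g'(t)(T+t) = g(t).
g'(t) = 33.6·10/(t + 10)². Setting 33.6·10/(t+10)² = 33.6t/[(t+10)(30+t)] gives 10(30+t) = t(t+10), so t² = 10×30 = 300.
t* = √300 = 17.32 min.

17.32 min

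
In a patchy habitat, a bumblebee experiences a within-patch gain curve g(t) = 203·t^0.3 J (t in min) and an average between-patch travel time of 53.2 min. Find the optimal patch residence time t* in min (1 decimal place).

22.8 min

Maximise g(t)/(T+t): set derivative to zero → g'(t)(T+t) = g(t).
g'(t) = 0.3·203·t^-0.7. Setting 0.3·203·t^-0.7 = 203·t^0.3/(53.2+t) gives 0.3(53.2+t) = t, so 0.70·t = 0.3×53.2.
t* = 0.3×53.2/0.70 = 22.8 min.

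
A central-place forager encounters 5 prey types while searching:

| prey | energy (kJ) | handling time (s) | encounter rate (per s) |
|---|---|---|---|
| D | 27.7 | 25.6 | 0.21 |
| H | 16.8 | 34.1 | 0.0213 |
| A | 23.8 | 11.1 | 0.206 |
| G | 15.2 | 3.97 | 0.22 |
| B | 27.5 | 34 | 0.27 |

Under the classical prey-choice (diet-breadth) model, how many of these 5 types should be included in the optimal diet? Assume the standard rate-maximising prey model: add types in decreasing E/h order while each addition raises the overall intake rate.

2

E/h in descending order: G 3.83, A 2.14, D 1.08, B 0.809, H 0.493 kJ/s. The optimal diet is the largest prefix of this list for which every included type satisfies E_i/h_i > R on the types above it.
Rate on top 1: 1.785. A: 2.14 > 1.785 → include.
Rate on top 2: 1.982. D: 1.08 < 1.982 → exclude; stop.
Optimal diet: G, A — 2 of 5 types.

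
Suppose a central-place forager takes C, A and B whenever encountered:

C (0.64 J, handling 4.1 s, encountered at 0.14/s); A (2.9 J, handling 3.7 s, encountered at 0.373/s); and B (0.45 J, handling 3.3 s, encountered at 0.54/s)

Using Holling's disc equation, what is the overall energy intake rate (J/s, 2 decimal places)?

0.30 J/s

Energy encountered per unit search time: 0.14×0.64 + 0.373×2.9 + 0.54×0.45 = 1.414 J/s.
Handling time per unit search time: 0.14×4.1 + 0.373×3.7 + 0.54×3.3 = 3.736.
Rate = 1.414/(1 + 3.736) = 0.2986 J/s.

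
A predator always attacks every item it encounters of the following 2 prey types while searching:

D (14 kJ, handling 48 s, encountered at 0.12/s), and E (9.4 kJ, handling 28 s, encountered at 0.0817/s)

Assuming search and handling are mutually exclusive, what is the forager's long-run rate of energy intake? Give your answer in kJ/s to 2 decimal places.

0.27 kJ/s

R = Σλ_iE_i / (1 + Σλ_ih_i)
Numerator: 0.12×14 + 0.0817×9.4 = 2.448
Denominator: 1 + 0.12×48 + 0.0817×28 = 9.048
R = 2.448/9.048 = 0.2706 kJ/s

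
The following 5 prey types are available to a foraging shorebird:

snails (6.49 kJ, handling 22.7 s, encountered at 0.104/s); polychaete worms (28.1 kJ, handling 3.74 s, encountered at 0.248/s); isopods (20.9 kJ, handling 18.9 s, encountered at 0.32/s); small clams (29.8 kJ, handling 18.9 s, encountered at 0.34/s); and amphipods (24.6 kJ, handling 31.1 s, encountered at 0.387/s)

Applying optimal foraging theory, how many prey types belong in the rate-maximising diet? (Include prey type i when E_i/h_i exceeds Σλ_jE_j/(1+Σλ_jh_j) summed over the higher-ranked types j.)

1

Profitabilities (E/h, kJ/s): polychaete worms 7.51, small clams 1.58, isopods 1.11, amphipods 0.791, snails 0.286. Add prey in this order while the next type's profitability exceeds the intake rate on those already taken.
Rate on top 1: 3.615. small clams: 1.58 < 3.615 → exclude; stop.
Optimal diet: polychaete worms — 1 of 5 types.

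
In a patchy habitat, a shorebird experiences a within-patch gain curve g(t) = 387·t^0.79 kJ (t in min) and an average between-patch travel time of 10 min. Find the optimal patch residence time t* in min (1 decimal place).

Maximise g(t)/(T+t): set derivative to zero → g'(t)(T+t) = g(t).
g'(t) = 0.79·387·t^-0.21. Setting 0.79·387·t^-0.21 = 387·t^0.79/(10+t) gives 0.79(10+t) = t, so 0.21·t = 0.79×10.
t* = 0.79×10/0.21 = 37.62 min.

37.6 min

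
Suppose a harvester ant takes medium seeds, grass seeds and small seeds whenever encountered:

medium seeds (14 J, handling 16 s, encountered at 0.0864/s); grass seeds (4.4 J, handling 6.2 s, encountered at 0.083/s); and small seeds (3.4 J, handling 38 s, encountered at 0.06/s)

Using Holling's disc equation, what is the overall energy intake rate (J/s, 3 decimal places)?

Energy encountered per unit search time: 0.0864×14 + 0.083×4.4 + 0.06×3.4 = 1.779 J/s.
Handling time per unit search time: 0.0864×16 + 0.083×6.2 + 0.06×38 = 4.177.
Rate = 1.779/(1 + 4.177) = 0.3436 J/s.

0.344 J/s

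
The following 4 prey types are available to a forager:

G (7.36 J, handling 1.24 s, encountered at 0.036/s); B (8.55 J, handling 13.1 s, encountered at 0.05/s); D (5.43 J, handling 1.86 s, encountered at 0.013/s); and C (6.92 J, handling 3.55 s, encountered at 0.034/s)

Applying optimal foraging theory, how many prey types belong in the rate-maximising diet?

4

Profitabilities (E/h, J/s): G 5.94, D 2.92, C 1.95, B 0.653. Add prey in this order while the next type's profitability exceeds the intake rate on those already taken.
Rate on top 1: 0.2536. D: 2.92 > 0.2536 → include.
Rate on top 2: 0.3139. C: 1.95 > 0.3139 → include.
Rate on top 3: 0.4799. B: 0.653 > 0.4799 → include.
Optimal diet: G, D, C, B — 4 of 4 types.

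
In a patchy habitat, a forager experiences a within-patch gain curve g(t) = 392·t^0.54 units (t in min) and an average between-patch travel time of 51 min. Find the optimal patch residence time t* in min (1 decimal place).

59.9 min

Optimal t* satisfies g'(t*) = g(t*)/(T + t*).
g'(t) = 0.54·392·t^-0.46. Setting 0.54·392·t^-0.46 = 392·t^0.54/(51+t) gives 0.54(51+t) = t, so 0.46·t = 0.54×51.
t* = 0.54×51/0.46 = 59.87 min.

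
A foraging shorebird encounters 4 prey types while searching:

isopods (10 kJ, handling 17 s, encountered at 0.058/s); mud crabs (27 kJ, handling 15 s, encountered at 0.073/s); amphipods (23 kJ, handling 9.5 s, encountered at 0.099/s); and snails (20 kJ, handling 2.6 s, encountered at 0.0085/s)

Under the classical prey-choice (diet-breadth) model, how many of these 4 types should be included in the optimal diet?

3

Profitabilities (E/h, kJ/s): snails 7.69, amphipods 2.42, mud crabs 1.8, isopods 0.588. Add prey in this order while the next type's profitability exceeds the intake rate on those already taken.
Rate on top 1: 0.1663. amphipods: 2.42 > 0.1663 → include.
Rate on top 2: 1.247. mud crabs: 1.8 > 1.247 → include.
Rate on top 3: 1.445. isopods: 0.588 < 1.445 → exclude; stop.
Optimal diet: snails, amphipods, mud crabs — 3 of 4 types.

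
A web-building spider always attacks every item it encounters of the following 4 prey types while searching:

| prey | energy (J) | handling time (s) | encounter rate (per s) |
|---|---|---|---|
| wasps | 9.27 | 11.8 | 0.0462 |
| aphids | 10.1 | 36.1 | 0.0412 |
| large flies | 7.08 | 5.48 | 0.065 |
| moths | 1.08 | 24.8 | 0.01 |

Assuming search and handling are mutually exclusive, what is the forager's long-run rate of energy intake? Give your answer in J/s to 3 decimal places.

0.362 J/s

R = Σλ_iE_i / (1 + Σλ_ih_i)
Numerator: 0.0462×9.27 + 0.0412×10.1 + 0.065×7.08 + 0.01×1.08 = 1.315
Denominator: 1 + 0.0462×11.8 + 0.0412×36.1 + 0.065×5.48 + 0.01×24.8 = 3.637
R = 1.315/3.637 = 0.3617 J/s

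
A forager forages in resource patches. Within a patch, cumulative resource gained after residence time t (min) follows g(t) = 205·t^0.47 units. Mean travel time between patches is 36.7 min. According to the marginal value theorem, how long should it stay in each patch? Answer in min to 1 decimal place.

Optimal t* satisfies g'(t*) = g(t*)/(T + t*).
g'(t) = 0.47·205·t^-0.53. Setting 0.47·205·t^-0.53 = 205·t^0.47/(36.7+t) gives 0.47(36.7+t) = t, so 0.53·t = 0.47×36.7.
t* = 0.47×36.7/0.53 = 32.55 min.

32.5 min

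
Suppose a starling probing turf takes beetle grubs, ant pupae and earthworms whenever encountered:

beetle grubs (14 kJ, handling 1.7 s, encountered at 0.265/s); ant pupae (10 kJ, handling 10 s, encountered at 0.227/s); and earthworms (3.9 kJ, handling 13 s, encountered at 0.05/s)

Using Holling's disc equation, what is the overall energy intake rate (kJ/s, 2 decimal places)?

1.41 kJ/s

R = Σλ_iE_i / (1 + Σλ_ih_i)
Numerator: 0.265×14 + 0.227×10 + 0.05×3.9 = 6.175
Denominator: 1 + 0.265×1.7 + 0.227×10 + 0.05×13 = 4.37
R = 6.175/4.37 = 1.413 kJ/s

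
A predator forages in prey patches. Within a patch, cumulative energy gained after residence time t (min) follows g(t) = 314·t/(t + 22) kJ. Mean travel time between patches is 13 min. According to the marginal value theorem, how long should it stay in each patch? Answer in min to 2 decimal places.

Optimal t* satisfies g'(t*) = g(t*)/(T + t*).
g'(t) = 314·22/(t + 22)². Setting 314·22/(t+22)² = 314t/[(t+22)(13+t)] gives 22(13+t) = t(t+22), so t² = 22×13 = 286.
t* = √286 = 16.91 min.

16.91 min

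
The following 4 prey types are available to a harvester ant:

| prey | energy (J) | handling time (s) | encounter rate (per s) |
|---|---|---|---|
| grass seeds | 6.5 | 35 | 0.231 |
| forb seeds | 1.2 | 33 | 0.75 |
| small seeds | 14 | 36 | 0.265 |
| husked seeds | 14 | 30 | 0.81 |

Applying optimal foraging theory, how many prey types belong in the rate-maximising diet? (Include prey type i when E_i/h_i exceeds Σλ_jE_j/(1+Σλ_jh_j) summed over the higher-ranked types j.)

1

E/h in descending order: husked seeds 0.467, small seeds 0.389, grass seeds 0.186, forb seeds 0.0364 J/s. The optimal diet is the largest prefix of this list for which every included type satisfies E_i/h_i > R on the types above it.
Rate on top 1: 0.4482. small seeds: 0.389 < 0.4482 → exclude; stop.
Optimal diet: husked seeds — 1 of 4 types.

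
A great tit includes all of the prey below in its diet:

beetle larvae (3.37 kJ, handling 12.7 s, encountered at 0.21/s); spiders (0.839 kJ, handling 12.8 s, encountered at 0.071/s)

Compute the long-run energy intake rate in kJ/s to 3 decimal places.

0.168 kJ/s

Energy encountered per unit search time: 0.21×3.37 + 0.071×0.839 = 0.7673 kJ/s.
Handling time per unit search time: 0.21×12.7 + 0.071×12.8 = 3.576.
Rate = 0.7673/(1 + 3.576) = 0.1677 kJ/s.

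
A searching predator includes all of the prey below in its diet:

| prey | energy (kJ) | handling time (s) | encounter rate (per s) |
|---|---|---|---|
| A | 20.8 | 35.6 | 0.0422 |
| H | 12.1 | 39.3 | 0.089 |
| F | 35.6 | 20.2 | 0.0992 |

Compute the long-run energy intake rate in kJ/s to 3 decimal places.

0.685 kJ/s

R = Σλ_iE_i / (1 + Σλ_ih_i)
Numerator: 0.0422×20.8 + 0.089×12.1 + 0.0992×35.6 = 5.486
Denominator: 1 + 0.0422×35.6 + 0.089×39.3 + 0.0992×20.2 = 8.004
R = 5.486/8.004 = 0.6854 kJ/s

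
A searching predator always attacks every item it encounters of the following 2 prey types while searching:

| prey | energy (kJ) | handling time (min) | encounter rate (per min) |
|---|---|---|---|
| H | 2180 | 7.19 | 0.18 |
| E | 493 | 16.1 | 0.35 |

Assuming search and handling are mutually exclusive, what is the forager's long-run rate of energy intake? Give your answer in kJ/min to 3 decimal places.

Energy encountered per unit search time: 0.18×2180 + 0.35×493 = 564.9 kJ/min.
Handling time per unit search time: 0.18×7.19 + 0.35×16.1 = 6.929.
Rate = 564.9/(1 + 6.929) = 71.25 kJ/min.

71.249 kJ/min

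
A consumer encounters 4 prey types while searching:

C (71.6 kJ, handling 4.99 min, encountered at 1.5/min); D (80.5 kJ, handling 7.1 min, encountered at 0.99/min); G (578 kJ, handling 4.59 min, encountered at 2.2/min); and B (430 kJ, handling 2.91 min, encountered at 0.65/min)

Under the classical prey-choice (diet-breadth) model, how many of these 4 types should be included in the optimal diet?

2

E/h in descending order: B 148, G 126, C 14.3, D 11.3 kJ/min. The optimal diet is the largest prefix of this list for which every included type satisfies E_i/h_i > R on the types above it.
Rate on top 1: 96.66. G: 126 > 96.66 → include.
Rate on top 2: 119.4. C: 14.3 < 119.4 → exclude; stop.
Optimal diet: B, G — 2 of 4 types.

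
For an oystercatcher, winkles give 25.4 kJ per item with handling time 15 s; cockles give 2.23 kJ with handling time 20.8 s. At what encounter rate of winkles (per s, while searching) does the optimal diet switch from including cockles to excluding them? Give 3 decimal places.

Drop cockles once their profitability E₂/h₂ falls below the rate achievable on winkles alone: E₂/h₂ = λE₁/(1 + λh₁).
Solve for λ: λE₁h₂ = E₂(1 + λh₁) → λ(E₁h₂ − E₂h₁) = E₂ → λ = E₂/(E₁h₂ − E₂h₁).
λ = 2.23/(25.4×20.8 − 2.23×15) = 2.23/494.9 = 0.004506 per s.

0.005 per s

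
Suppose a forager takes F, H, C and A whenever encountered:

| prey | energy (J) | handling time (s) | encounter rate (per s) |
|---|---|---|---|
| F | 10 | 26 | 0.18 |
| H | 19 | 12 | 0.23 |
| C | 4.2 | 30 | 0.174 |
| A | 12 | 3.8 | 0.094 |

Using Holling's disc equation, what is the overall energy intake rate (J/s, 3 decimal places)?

Energy encountered per unit search time: 0.18×10 + 0.23×19 + 0.174×4.2 + 0.094×12 = 8.029 J/s.
Handling time per unit search time: 0.18×26 + 0.23×12 + 0.174×30 + 0.094×3.8 = 13.02.
Rate = 8.029/(1 + 13.02) = 0.5728 J/s.

0.573 J/s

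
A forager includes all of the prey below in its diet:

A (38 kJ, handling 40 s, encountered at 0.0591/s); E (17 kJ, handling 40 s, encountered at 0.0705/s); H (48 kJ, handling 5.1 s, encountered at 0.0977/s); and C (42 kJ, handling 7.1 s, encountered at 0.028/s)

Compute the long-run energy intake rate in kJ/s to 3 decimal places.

1.353 kJ/s

R = (0.0591×38 + 0.0705×17 + 0.0977×48 + 0.028×42) / (1 + 0.0591×40 + 0.0705×40 + 0.0977×5.1 + 0.028×7.1) = 9.31/6.881 = 1.353 kJ/s.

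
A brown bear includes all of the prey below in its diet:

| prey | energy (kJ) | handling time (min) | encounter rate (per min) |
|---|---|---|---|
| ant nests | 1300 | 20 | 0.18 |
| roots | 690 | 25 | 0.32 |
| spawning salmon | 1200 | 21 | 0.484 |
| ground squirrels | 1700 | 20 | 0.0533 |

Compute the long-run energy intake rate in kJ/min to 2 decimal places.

Energy encountered per unit search time: 0.18×1300 + 0.32×690 + 0.484×1200 + 0.0533×1700 = 1126 kJ/min.
Handling time per unit search time: 0.18×20 + 0.32×25 + 0.484×21 + 0.0533×20 = 22.83.
Rate = 1126/(1 + 22.83) = 47.26 kJ/min.

47.26 kJ/min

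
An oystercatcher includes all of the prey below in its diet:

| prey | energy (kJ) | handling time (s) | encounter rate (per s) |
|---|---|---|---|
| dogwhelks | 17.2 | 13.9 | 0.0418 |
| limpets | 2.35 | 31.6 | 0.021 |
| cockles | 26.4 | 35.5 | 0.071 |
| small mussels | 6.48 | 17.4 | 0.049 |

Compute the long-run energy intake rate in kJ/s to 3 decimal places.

R = Σλ_iE_i / (1 + Σλ_ih_i)
Numerator: 0.0418×17.2 + 0.021×2.35 + 0.071×26.4 + 0.049×6.48 = 2.96
Denominator: 1 + 0.0418×13.9 + 0.021×31.6 + 0.071×35.5 + 0.049×17.4 = 5.618
R = 2.96/5.618 = 0.5269 kJ/s

0.527 kJ/s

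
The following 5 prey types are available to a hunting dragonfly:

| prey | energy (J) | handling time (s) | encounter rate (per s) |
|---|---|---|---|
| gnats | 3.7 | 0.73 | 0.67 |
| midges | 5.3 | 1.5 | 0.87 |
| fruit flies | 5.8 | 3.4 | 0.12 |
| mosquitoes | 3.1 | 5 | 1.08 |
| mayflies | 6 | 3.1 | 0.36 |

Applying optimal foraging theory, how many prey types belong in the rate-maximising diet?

E/h in descending order: gnats 5.07, midges 3.53, mayflies 1.94, fruit flies 1.71, mosquitoes 0.62 J/s. The optimal diet is the largest prefix of this list for which every included type satisfies E_i/h_i > R on the types above it.
Rate on top 1: 1.665. midges: 3.53 > 1.665 → include.
Rate on top 2: 2.537. mayflies: 1.94 < 2.537 → exclude; stop.
Optimal diet: gnats, midges — 2 of 5 types.

2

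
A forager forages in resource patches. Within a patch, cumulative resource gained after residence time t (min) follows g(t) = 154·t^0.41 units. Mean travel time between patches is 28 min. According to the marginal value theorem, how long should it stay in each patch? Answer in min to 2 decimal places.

19.46 min

Optimal t* satisfies g'(t*) = g(t*)/(T + t*).
g'(t) = 0.41·154·t^-0.59. Setting 0.41·154·t^-0.59 = 154·t^0.41/(28+t) gives 0.41(28+t) = t, so 0.59·t = 0.41×28.
t* = 0.41×28/0.59 = 19.46 min.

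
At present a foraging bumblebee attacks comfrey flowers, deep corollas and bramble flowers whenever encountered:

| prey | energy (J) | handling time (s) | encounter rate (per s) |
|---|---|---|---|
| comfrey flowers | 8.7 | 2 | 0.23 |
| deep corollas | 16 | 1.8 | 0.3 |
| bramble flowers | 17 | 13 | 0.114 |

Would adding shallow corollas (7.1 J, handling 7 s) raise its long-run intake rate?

Current rate: (0.23×8.7 + 0.3×16 + 0.114×17)/(1 + 0.23×2 + 0.3×1.8 + 0.114×13) = 2.51 J/s.
shallow corollas: E/h = 7.1/7 = 1.014 J/s.
Since 1.014 < R, time spent handling shallow corollas is better spent searching.

No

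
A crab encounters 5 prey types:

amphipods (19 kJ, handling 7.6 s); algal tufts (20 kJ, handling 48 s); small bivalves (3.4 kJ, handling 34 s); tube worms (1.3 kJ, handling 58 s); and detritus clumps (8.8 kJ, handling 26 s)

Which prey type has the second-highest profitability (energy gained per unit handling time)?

Profitability E/h (kJ/s): amphipods = 19/7.6 = 2.5, algal tufts = 20/48 = 0.417, small bivalves = 3.4/34 = 0.1, tube worms = 1.3/58 = 0.0224, detritus clumps = 8.8/26 = 0.338.
Ranked: amphipods > algal tufts > detritus clumps > small bivalves > tube worms.

algal tufts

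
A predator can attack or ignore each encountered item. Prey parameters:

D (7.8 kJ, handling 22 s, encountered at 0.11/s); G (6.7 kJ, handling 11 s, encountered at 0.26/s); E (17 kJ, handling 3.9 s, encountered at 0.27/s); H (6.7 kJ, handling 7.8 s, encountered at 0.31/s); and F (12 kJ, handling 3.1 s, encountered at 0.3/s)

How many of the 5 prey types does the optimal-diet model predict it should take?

E/h in descending order: E 4.36, F 3.87, H 0.859, G 0.609, D 0.355 kJ/s. The optimal diet is the largest prefix of this list for which every included type satisfies E_i/h_i > R on the types above it.
Rate on top 1: 2.236. F: 3.87 > 2.236 → include.
Rate on top 2: 2.746. H: 0.859 < 2.746 → exclude; stop.
Optimal diet: E, F — 2 of 5 types.

2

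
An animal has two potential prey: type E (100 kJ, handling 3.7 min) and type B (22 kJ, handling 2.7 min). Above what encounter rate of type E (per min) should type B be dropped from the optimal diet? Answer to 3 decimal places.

0.117 per min

Drop type B once their profitability E₂/h₂ falls below the rate achievable on type E alone: E₂/h₂ = λE₁/(1 + λh₁).
Solve for λ: λE₁h₂ = E₂(1 + λh₁) → λ(E₁h₂ − E₂h₁) = E₂ → λ = E₂/(E₁h₂ − E₂h₁).
λ = 22/(100×2.7 − 22×3.7) = 22/188.6 = 0.1166 per min.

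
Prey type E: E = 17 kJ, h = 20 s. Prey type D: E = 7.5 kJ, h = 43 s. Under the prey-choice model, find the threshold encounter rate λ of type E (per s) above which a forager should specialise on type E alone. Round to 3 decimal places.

0.013 per s

The zero-one rule: include type D iff E₂/h₂ > λE₁/(1+λh₁). Equality gives the switch point.
λE₁h₂ = E₂ + λE₂h₁ ⇒ λ = E₂/(E₁h₂ − E₂h₁) = 7.5/(731 − 150) = 0.01291 per s.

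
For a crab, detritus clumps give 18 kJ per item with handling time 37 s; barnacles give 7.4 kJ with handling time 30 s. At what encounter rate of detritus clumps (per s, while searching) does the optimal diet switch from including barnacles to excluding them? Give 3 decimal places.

Drop barnacles once their profitability E₂/h₂ falls below the rate achievable on detritus clumps alone: E₂/h₂ = λE₁/(1 + λh₁).
Solve for λ: λE₁h₂ = E₂(1 + λh₁) → λ(E₁h₂ − E₂h₁) = E₂ → λ = E₂/(E₁h₂ − E₂h₁).
λ = 7.4/(18×30 − 7.4×37) = 7.4/266.2 = 0.0278 per s.

0.028 per s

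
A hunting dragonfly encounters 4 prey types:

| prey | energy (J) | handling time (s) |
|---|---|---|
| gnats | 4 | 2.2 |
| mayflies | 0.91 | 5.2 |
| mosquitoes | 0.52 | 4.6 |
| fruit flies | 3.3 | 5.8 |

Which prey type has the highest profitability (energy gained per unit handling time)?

In descending order of E/h:
gnats: 4/2.2 = 1.82 J/s
fruit flies: 3.3/5.8 = 0.569 J/s
mayflies: 0.91/5.2 = 0.175 J/s
mosquitoes: 0.52/4.6 = 0.113 J/s

gnats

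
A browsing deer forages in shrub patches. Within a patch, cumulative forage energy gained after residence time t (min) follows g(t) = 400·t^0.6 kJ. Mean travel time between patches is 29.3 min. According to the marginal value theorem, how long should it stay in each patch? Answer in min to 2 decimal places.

Optimal t* satisfies g'(t*) = g(t*)/(T + t*).
g'(t) = 0.6·400·t^-0.4. Setting 0.6·400·t^-0.4 = 400·t^0.6/(29.3+t) gives 0.6(29.3+t) = t, so 0.40·t = 0.6×29.3.
t* = 0.6×29.3/0.40 = 43.95 min.

43.95 min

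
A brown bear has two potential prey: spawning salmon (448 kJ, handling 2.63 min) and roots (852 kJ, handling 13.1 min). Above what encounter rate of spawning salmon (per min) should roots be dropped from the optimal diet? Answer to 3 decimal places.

0.235 per min

Drop roots once their profitability E₂/h₂ falls below the rate achievable on spawning salmon alone: E₂/h₂ = λE₁/(1 + λh₁).
Solve for λ: λE₁h₂ = E₂(1 + λh₁) → λ(E₁h₂ − E₂h₁) = E₂ → λ = E₂/(E₁h₂ − E₂h₁).
λ = 852/(448×13.1 − 852×2.63) = 852/3628 = 0.2348 per min.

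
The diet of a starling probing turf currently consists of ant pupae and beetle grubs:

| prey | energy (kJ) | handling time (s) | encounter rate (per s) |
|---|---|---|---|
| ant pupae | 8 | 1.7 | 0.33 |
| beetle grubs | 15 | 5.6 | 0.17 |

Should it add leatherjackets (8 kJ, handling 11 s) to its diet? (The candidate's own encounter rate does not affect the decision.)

Current rate: (0.33×8 + 0.17×15)/(1 + 0.33×1.7 + 0.17×5.6) = 2.065 kJ/s.
Profitability of leatherjackets: 8/11 = 0.7273 kJ/s.
0.7273 < 2.065, so adding leatherjackets would lower the average — exclude it.

No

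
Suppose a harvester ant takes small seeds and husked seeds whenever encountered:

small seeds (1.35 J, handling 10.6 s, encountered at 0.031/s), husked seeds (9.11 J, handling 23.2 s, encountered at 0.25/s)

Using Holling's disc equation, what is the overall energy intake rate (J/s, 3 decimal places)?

0.325 J/s

Energy encountered per unit search time: 0.031×1.35 + 0.25×9.11 = 2.319 J/s.
Handling time per unit search time: 0.031×10.6 + 0.25×23.2 = 6.129.
Rate = 2.319/(1 + 6.129) = 0.3254 J/s.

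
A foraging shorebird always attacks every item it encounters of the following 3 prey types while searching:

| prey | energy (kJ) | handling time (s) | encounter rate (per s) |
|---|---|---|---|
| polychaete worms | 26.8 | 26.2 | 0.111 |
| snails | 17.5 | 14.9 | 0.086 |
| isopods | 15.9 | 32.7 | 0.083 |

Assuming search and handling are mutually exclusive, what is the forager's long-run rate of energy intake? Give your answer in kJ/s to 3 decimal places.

Energy encountered per unit search time: 0.111×26.8 + 0.086×17.5 + 0.083×15.9 = 5.8 kJ/s.
Handling time per unit search time: 0.111×26.2 + 0.086×14.9 + 0.083×32.7 = 6.904.
Rate = 5.8/(1 + 6.904) = 0.7338 kJ/s.

0.734 kJ/s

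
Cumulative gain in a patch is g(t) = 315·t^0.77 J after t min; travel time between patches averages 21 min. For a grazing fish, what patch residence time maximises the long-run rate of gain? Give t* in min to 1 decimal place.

70.3 min

Optimal t* satisfies g'(t*) = g(t*)/(T + t*).
g'(t) = 0.77·315·t^-0.23. Setting 0.77·315·t^-0.23 = 315·t^0.77/(21+t) gives 0.77(21+t) = t, so 0.23·t = 0.77×21.
t* = 0.77×21/0.23 = 70.3 min.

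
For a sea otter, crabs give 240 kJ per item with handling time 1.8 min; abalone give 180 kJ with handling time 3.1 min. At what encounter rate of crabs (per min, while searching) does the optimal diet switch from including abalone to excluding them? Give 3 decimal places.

At the threshold, the rate on crabs alone equals the profitability of abalone: λ·240/(1 + λ·1.8) = 180/3.1 = 58.06.
Rearranging, λ(240 − 58.06×1.8) = 58.06, so λ = 58.06/135.5 = 0.4286 per min.

0.429 per min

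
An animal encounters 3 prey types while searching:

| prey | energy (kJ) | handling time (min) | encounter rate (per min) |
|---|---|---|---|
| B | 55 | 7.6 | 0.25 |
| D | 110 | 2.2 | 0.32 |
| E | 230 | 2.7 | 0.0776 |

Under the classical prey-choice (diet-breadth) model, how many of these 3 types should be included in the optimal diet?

Rank by E/h (kJ/min): E 85.2, D 50, B 7.24. Include each in turn until the next type's E/h falls below the running intake rate.
Rate on top 1: 14.76. D: 50 > 14.76 → include.
Rate on top 2: 27.72. B: 7.24 < 27.72 → exclude; stop.
Optimal diet: E, D — 2 of 3 types.

2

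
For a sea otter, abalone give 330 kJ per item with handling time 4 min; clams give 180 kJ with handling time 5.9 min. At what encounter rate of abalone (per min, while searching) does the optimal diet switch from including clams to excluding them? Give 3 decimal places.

0.147 per min

The zero-one rule: include clams iff E₂/h₂ > λE₁/(1+λh₁). Equality gives the switch point.
λE₁h₂ = E₂ + λE₂h₁ ⇒ λ = E₂/(E₁h₂ − E₂h₁) = 180/(1947 − 720) = 0.1467 per min.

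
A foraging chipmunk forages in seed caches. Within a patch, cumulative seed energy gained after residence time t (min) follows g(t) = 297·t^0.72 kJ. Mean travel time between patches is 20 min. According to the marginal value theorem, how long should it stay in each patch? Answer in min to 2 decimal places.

Optimal t* satisfies g'(t*) = g(t*)/(T + t*).
g'(t) = 0.72·297·t^-0.28. Setting 0.72·297·t^-0.28 = 297·t^0.72/(20+t) gives 0.72(20+t) = t, so 0.28·t = 0.72×20.
t* = 0.72×20/0.28 = 51.43 min.

51.43 min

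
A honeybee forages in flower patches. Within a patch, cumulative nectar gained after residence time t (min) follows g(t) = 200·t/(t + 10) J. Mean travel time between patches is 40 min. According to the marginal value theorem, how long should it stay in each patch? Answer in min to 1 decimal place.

Optimal t* satisfies g'(t*) = g(t*)/(T + t*).
g'(t) = 200·10/(t + 10)². Setting 200·10/(t+10)² = 200t/[(t+10)(40+t)] gives 10(40+t) = t(t+10), so t² = 10×40 = 400.
t* = √400 = 20 min.

20.0 min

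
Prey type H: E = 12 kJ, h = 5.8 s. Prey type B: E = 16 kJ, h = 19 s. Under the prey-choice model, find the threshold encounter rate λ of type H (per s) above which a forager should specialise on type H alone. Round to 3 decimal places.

0.118 per s

At the threshold, the rate on type H alone equals the profitability of type B: λ·12/(1 + λ·5.8) = 16/19 = 0.8421.
Rearranging, λ(12 − 0.8421×5.8) = 0.8421, so λ = 0.8421/7.116 = 0.1183 per s.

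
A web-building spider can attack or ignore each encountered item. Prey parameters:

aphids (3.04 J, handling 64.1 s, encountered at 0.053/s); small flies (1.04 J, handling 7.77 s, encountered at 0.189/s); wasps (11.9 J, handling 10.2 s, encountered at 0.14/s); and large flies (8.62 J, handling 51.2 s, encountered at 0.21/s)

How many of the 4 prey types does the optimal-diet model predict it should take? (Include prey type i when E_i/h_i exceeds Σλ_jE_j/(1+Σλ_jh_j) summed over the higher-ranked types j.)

Profitabilities (E/h, J/s): wasps 1.17, large flies 0.168, small flies 0.134, aphids 0.0474. Add prey in this order while the next type's profitability exceeds the intake rate on those already taken.
Rate on top 1: 0.6862. large flies: 0.168 < 0.6862 → exclude; stop.
Optimal diet: wasps — 1 of 4 types.

1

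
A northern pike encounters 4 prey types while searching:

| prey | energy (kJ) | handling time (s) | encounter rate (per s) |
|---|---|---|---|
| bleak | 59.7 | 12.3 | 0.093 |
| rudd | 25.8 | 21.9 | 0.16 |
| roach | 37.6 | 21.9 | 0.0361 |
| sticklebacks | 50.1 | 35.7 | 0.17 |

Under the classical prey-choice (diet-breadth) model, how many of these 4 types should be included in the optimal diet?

1

E/h in descending order: bleak 4.85, roach 1.72, sticklebacks 1.4, rudd 1.18 kJ/s. The optimal diet is the largest prefix of this list for which every included type satisfies E_i/h_i > R on the types above it.
Rate on top 1: 2.59. roach: 1.72 < 2.59 → exclude; stop.
Optimal diet: bleak — 1 of 4 types.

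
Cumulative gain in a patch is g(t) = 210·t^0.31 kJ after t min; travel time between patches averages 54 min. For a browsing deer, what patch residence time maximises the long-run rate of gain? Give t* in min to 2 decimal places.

24.26 min

By the marginal value theorem, leave when the instantaneous gain rate g'(t) equals the habitat-wide average g(t)/(T + t).
g'(t) = 0.31·210·t^-0.69. Setting 0.31·210·t^-0.69 = 210·t^0.31/(54+t) gives 0.31(54+t) = t, so 0.69·t = 0.31×54.
t* = 0.31×54/0.69 = 24.26 min.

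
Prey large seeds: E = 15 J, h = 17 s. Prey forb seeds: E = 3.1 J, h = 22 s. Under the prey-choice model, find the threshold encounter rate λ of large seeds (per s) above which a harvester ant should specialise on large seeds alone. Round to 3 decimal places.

The zero-one rule: include forb seeds iff E₂/h₂ > λE₁/(1+λh₁). Equality gives the switch point.
λE₁h₂ = E₂ + λE₂h₁ ⇒ λ = E₂/(E₁h₂ − E₂h₁) = 3.1/(330 − 52.7) = 0.01118 per s.

0.011 per s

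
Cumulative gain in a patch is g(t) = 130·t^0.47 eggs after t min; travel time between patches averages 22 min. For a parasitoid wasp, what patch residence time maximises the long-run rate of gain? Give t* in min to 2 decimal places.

Maximise g(t)/(T+t): set derivative to zero → g'(t)(T+t) = g(t).
g'(t) = 0.47·130·t^-0.53. Setting 0.47·130·t^-0.53 = 130·t^0.47/(22+t) gives 0.47(22+t) = t, so 0.53·t = 0.47×22.
t* = 0.47×22/0.53 = 19.51 min.

19.51 min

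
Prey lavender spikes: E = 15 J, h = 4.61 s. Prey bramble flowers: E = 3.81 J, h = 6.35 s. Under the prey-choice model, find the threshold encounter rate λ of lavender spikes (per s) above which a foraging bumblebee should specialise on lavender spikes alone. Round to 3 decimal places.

At the threshold, the rate on lavender spikes alone equals the profitability of bramble flowers: λ·15/(1 + λ·4.61) = 3.81/6.35 = 0.6.
Rearranging, λ(15 − 0.6×4.61) = 0.6, so λ = 0.6/12.23 = 0.04904 per s.

0.049 per s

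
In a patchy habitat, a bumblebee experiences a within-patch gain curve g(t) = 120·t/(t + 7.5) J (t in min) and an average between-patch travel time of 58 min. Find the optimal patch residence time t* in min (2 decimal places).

20.86 min

Optimal t* satisfies g'(t*) = g(t*)/(T + t*).
g'(t) = 120·7.5/(t + 7.5)². Setting 120·7.5/(t+7.5)² = 120t/[(t+7.5)(58+t)] gives 7.5(58+t) = t(t+7.5), so t² = 7.5×58 = 435.
t* = √435 = 20.86 min.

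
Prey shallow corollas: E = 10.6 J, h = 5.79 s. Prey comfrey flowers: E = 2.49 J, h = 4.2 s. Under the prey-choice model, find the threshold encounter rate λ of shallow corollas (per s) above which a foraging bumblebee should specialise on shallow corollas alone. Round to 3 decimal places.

At the threshold, the rate on shallow corollas alone equals the profitability of comfrey flowers: λ·10.6/(1 + λ·5.79) = 2.49/4.2 = 0.5929.
Rearranging, λ(10.6 − 0.5929×5.79) = 0.5929, so λ = 0.5929/7.167 = 0.08272 per s.

0.083 per s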